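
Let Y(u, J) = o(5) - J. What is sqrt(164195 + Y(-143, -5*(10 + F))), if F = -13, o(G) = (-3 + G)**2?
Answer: 2*sqrt(41046) ≈ 405.20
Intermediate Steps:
Y(u, J) = 4 - J (Y(u, J) = (-3 + 5)**2 - J = 2**2 - J = 4 - J)
sqrt(164195 + Y(-143, -5*(10 + F))) = sqrt(164195 + (4 - (-5)*(10 - 13))) = sqrt(164195 + (4 - (-5)*(-3))) = sqrt(164195 + (4 - 1*15)) = sqrt(164195 + (4 - 15)) = sqrt(164195 - 11) = sqrt(164184) = 2*sqrt(41046)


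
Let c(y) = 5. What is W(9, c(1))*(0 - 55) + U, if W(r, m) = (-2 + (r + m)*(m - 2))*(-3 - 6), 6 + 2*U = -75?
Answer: 39519/2 ≈ 19760.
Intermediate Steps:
U = -81/2 (U = -3 + (1/2)*(-75) = -3 - 75/2 = -81/2 ≈ -40.500)
W(r, m) = 18 - 9*(-2 + m)*(m + r) (W(r, m) = (-2 + (m + r)*(-2 + m))*(-9) = (-2 + (-2 + m)*(m + r))*(-9) = 18 - 9*(-2 + m)*(m + r))
W(9, c(1))*(0 - 55) + U = (18 - 9*5**2 + 18*5 + 18*9 - 9*5*9)*(0 - 55) - 81/2 = (18 - 9*25 + 90 + 162 - 405)*(-55) - 81/2 = (18 - 225 + 90 + 162 - 405)*(-55) - 81/2 = -360*(-55) - 81/2 = 19800 - 81/2 = 39519/2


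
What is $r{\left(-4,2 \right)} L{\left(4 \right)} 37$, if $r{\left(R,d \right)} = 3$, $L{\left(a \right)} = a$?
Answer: $444$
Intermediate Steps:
$r{\left(-4,2 \right)} L{\left(4 \right)} 37 = 3 \cdot 4 \cdot 37 = 12 \cdot 37 = 444$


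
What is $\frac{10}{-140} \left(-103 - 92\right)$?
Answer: $\frac{195}{14} \approx 13.929$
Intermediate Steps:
$\frac{10}{-140} \left(-103 - 92\right) = 10 \left(- \frac{1}{140}\right) \left(-195\right) = \left(- \frac{1}{14}\right) \left(-195\right) = \frac{195}{14}$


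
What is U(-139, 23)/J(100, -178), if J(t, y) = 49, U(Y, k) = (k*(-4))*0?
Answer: 0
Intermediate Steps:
U(Y, k) = 0 (U(Y, k) = -4*k*0 = 0)
U(-139, 23)/J(100, -178) = 0/49 = 0*(1/49) = 0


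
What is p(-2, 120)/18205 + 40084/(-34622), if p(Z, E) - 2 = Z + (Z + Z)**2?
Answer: -364587634/315146755 ≈ -1.1569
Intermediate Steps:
p(Z, E) = 2 + Z + 4*Z**2 (p(Z, E) = 2 + (Z + (Z + Z)**2) = 2 + (Z + (2*Z)**2) = 2 + (Z + 4*Z**2) = 2 + Z + 4*Z**2)
p(-2, 120)/18205 + 40084/(-34622) = (2 - 2 + 4*(-2)**2)/18205 + 40084/(-34622) = (2 - 2 + 4*4)*(1/18205) + 40084*(-1/34622) = (2 - 2 + 16)*(1/18205) - 20042/17311 = 16*(1/18205) - 20042/17311 = 16/18205 - 20042/17311 = -364587634/315146755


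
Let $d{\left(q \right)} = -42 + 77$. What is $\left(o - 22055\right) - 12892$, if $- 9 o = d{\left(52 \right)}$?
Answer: $- \frac{314558}{9} \approx -34951.0$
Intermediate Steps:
$d{\left(q \right)} = 35$
$o = - \frac{35}{9}$ ($o = \left(- \frac{1}{9}\right) 35 = - \frac{35}{9} \approx -3.8889$)
$\left(o - 22055\right) - 12892 = \left(- \frac{35}{9} - 22055\right) - 12892 = - \frac{198530}{9} - 12892 = - \frac{314558}{9}$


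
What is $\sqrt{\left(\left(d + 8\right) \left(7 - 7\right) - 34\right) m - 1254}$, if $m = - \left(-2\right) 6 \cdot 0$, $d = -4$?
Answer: $i \sqrt{1254} \approx 35.412 i$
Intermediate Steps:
$m = 0$ ($m = - \left(-12\right) 0 = \left(-1\right) 0 = 0$)
$\sqrt{\left(\left(d + 8\right) \left(7 - 7\right) - 34\right) m - 1254} = \sqrt{\left(\left(-4 + 8\right) \left(7 - 7\right) - 34\right) 0 - 1254} = \sqrt{\left(4 \cdot 0 - 34\right) 0 - 1254} = \sqrt{\left(0 - 34\right) 0 - 1254} = \sqrt{\left(-34\right) 0 - 1254} = \sqrt{0 - 1254} = \sqrt{-1254} = i \sqrt{1254}$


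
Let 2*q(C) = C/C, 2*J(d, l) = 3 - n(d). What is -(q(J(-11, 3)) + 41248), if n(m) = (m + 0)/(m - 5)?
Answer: -82497/2 ≈ -41249.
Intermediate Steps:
n(m) = m/(-5 + m)
J(d, l) = 3/2 - d/(2*(-5 + d)) (J(d, l) = (3 - d/(-5 + d))/2 = 3/2 - d/(2*(-5 + d)))
q(C) = ½ (q(C) = (C/C)/2 = (½)*1 = ½)
-(q(J(-11, 3)) + 41248) = -(½ + 41248) = -1*82497/2 = -82497/2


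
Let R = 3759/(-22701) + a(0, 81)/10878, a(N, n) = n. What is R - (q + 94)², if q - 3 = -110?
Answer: -663050181/3919706 ≈ -169.16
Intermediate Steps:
q = -107 (q = 3 - 110 = -107)
R = -619867/3919706 (R = 3759/(-22701) + 81/10878 = 3759*(-1/22701) + 81*(1/10878) = -179/1081 + 27/3626 = -619867/3919706 ≈ -0.15814)
R - (q + 94)² = -619867/3919706 - (-107 + 94)² = -619867/3919706 - 1*(-13)² = -619867/3919706 - 1*169 = -619867/3919706 - 169 = -663050181/3919706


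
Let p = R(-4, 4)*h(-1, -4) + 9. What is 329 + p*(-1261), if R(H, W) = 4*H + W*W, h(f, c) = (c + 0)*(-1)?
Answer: -11020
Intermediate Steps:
h(f, c) = -c (h(f, c) = c*(-1) = -c)
R(H, W) = W**2 + 4*H (R(H, W) = 4*H + W**2 = W**2 + 4*H)
p = 9 (p = (4**2 + 4*(-4))*(-1*(-4)) + 9 = (16 - 16)*4 + 9 = 0*4 + 9 = 0 + 9 = 9)
329 + p*(-1261) = 329 + 9*(-1261) = 329 - 11349 = -11020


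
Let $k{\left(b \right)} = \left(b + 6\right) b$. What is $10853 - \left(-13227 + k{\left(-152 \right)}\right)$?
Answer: $1888$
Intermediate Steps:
$k{\left(b \right)} = b \left(6 + b\right)$ ($k{\left(b \right)} = \left(6 + b\right) b = b \left(6 + b\right)$)
$10853 - \left(-13227 + k{\left(-152 \right)}\right) = 10853 - \left(-13227 - 152 \left(6 - 152\right)\right) = 10853 - \left(-13227 - -22192\right) = 10853 - \left(-13227 + 22192\right) = 10853 - 8965 = 1888$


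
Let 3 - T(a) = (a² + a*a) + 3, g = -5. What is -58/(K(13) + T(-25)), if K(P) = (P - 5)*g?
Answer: 29/645 ≈ 0.044961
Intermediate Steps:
K(P) = 25 - 5*P (K(P) = (P - 5)*(-5) = (-5 + P)*(-5) = 25 - 5*P)
T(a) = -2*a² (T(a) = 3 - ((a² + a*a) + 3) = 3 - ((a² + a²) + 3) = 3 - (2*a² + 3) = 3 - (3 + 2*a²) = 3 + (-3 - 2*a²) = -2*a²)
-58/(K(13) + T(-25)) = -58/((25 - 5*13) - 2*(-25)²) = -58/((25 - 65) - 2*625) = -58/(-40 - 1250) = -58/(-1290) = -1/1290*(-58) = 29/645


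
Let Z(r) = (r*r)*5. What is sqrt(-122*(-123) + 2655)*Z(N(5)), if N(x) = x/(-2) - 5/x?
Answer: 7105*sqrt(21)/4 ≈ 8139.8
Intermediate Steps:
N(x) = -5/x - x/2 (N(x) = x*(-1/2) - 5/x = -x/2 - 5/x = -5/x - x/2)
Z(r) = 5*r**2 (Z(r) = r**2*5 = 5*r**2)
sqrt(-122*(-123) + 2655)*Z(N(5)) = sqrt(-122*(-123) + 2655)*(5*(-5/5 - 1/2*5)**2) = sqrt(15006 + 2655)*(5*(-5*1/5 - 5/2)**2) = sqrt(17661)*(5*(-1 - 5/2)**2) = (29*sqrt(21))*(5*(-7/2)**2) = (29*sqrt(21))*(5*(49/4)) = (29*sqrt(21))*(245/4) = 7105*sqrt(21)/4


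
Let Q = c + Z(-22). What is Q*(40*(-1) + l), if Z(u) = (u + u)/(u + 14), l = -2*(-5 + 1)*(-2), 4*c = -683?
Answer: 9254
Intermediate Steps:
c = -683/4 (c = (¼)*(-683) = -683/4 ≈ -170.75)
l = -16 (l = -2*(-4)*(-2) = 8*(-2) = -16)
Z(u) = 2*u/(14 + u) (Z(u) = (2*u)/(14 + u) = 2*u/(14 + u))
Q = -661/4 (Q = -683/4 + 2*(-22)/(14 - 22) = -683/4 + 2*(-22)/(-8) = -683/4 + 2*(-22)*(-⅛) = -683/4 + 11/2 = -661/4 ≈ -165.25)
Q*(40*(-1) + l) = -661*(40*(-1) - 16)/4 = -661*(-40 - 16)/4 = -661/4*(-56) = 9254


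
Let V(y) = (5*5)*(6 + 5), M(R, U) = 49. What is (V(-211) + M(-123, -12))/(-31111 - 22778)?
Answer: -108/17963 ≈ -0.0060124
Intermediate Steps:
V(y) = 275 (V(y) = 25*11 = 275)
(V(-211) + M(-123, -12))/(-31111 - 22778) = (275 + 49)/(-31111 - 22778) = 324/(-53889) = 324*(-1/53889) = -108/17963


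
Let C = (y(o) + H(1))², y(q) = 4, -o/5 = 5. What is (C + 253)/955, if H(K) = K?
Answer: 278/955 ≈ 0.29110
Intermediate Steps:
o = -25 (o = -5*5 = -25)
C = 25 (C = (4 + 1)² = 5² = 25)
(C + 253)/955 = (25 + 253)/955 = 278*(1/955) = 278/955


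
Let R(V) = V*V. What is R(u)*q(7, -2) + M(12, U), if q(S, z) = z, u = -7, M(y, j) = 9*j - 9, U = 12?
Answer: 1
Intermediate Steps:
M(y, j) = -9 + 9*j
R(V) = V²
R(u)*q(7, -2) + M(12, U) = (-7)²*(-2) + (-9 + 9*12) = 49*(-2) + (-9 + 108) = -98 + 99 = 1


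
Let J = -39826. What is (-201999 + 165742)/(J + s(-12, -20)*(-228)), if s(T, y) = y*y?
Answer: 36257/131026 ≈ 0.27672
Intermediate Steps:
s(T, y) = y²
(-201999 + 165742)/(J + s(-12, -20)*(-228)) = (-201999 + 165742)/(-39826 + (-20)²*(-228)) = -36257/(-39826 + 400*(-228)) = -36257/(-39826 - 91200) = -36257/(-131026) = -36257*(-1/131026) = 36257/131026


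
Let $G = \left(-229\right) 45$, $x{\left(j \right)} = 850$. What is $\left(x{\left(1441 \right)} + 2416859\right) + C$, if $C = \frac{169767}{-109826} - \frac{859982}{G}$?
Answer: $\frac{2736351614407567}{1131756930} \approx 2.4178 \cdot 10^{6}$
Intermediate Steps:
$G = -10305$
$C = \frac{92698934197}{1131756930}$ ($C = \frac{169767}{-109826} - \frac{859982}{-10305} = 169767 \left(- \frac{1}{109826}\right) - - \frac{859982}{10305} = - \frac{169767}{109826} + \frac{859982}{10305} = \frac{92698934197}{1131756930} \approx 81.907$)
$\left(x{\left(1441 \right)} + 2416859\right) + C = \left(850 + 2416859\right) + \frac{92698934197}{1131756930} = 2417709 + \frac{92698934197}{1131756930} = \frac{2736351614407567}{1131756930}$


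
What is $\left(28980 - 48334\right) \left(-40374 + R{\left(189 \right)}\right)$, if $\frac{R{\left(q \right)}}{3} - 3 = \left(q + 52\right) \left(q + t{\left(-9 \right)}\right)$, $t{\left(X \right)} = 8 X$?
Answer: $-855950004$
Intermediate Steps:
$R{\left(q \right)} = 9 + 3 \left(-72 + q\right) \left(52 + q\right)$ ($R{\left(q \right)} = 9 + 3 \left(q + 52\right) \left(q + 8 \left(-9\right)\right) = 9 + 3 \left(52 + q\right) \left(q - 72\right) = 9 + 3 \left(52 + q\right) \left(-72 + q\right) = 9 + 3 \left(-72 + q\right) \left(52 + q\right)$)
$\left(28980 - 48334\right) \left(-40374 + R{\left(189 \right)}\right) = \left(28980 - 48334\right) \left(-40374 - \left(22563 - 107163\right)\right) = - 19354 \left(-40374 - -84600\right) = - 19354 \left(-40374 + 84600\right) = \left(-19354\right) 44226 = -855950004$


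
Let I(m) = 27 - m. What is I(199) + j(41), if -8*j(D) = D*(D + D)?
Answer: -2369/4 ≈ -592.25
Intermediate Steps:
j(D) = -D²/4 (j(D) = -D*(D + D)/8 = -D*2*D/8 = -D²/4)
I(199) + j(41) = (27 - 1*199) - ¼*41² = (27 - 199) - ¼*1681 = -172 - 1681/4 = -2369/4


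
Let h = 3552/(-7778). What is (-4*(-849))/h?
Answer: -1100587/148 ≈ -7436.4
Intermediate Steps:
h = -1776/3889 (h = 3552*(-1/7778) = -1776/3889 ≈ -0.45667)
(-4*(-849))/h = (-4*(-849))/(-1776/3889) = 3396*(-3889/1776) = -1100587/148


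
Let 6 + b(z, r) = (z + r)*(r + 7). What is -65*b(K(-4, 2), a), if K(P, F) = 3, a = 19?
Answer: -36790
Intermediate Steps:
b(z, r) = -6 + (7 + r)*(r + z) (b(z, r) = -6 + (z + r)*(r + 7) = -6 + (r + z)*(7 + r) = -6 + (7 + r)*(r + z))
-65*b(K(-4, 2), a) = -65*(-6 + 19**2 + 7*19 + 7*3 + 19*3) = -65*(-6 + 361 + 133 + 21 + 57) = -65*566 = -36790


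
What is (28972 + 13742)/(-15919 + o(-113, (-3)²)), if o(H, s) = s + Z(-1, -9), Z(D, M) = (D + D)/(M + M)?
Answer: -384426/143189 ≈ -2.6847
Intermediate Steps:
Z(D, M) = D/M (Z(D, M) = (2*D)/((2*M)) = (2*D)*(1/(2*M)) = D/M)
o(H, s) = ⅑ + s (o(H, s) = s - 1/(-9) = s - 1*(-⅑) = s + ⅑ = ⅑ + s)
(28972 + 13742)/(-15919 + o(-113, (-3)²)) = (28972 + 13742)/(-15919 + (⅑ + (-3)²)) = 42714/(-15919 + (⅑ + 9)) = 42714/(-15919 + 82/9) = 42714/(-143189/9) = 42714*(-9/143189) = -384426/143189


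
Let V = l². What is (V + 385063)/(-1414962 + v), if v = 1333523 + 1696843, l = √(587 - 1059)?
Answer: 128197/538468 ≈ 0.23808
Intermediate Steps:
l = 2*I*√118 (l = √(-472) = 2*I*√118 ≈ 21.726*I)
V = -472 (V = (2*I*√118)² = -472)
v = 3030366
(V + 385063)/(-1414962 + v) = (-472 + 385063)/(-1414962 + 3030366) = 384591/1615404 = 384591*(1/1615404) = 128197/538468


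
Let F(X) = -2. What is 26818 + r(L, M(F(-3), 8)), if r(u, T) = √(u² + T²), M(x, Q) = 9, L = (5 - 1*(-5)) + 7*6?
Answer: 26818 + √2785 ≈ 26871.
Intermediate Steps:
L = 52 (L = (5 + 5) + 42 = 10 + 42 = 52)
r(u, T) = √(T² + u²)
26818 + r(L, M(F(-3), 8)) = 26818 + √(9² + 52²) = 26818 + √(81 + 2704) = 26818 + √2785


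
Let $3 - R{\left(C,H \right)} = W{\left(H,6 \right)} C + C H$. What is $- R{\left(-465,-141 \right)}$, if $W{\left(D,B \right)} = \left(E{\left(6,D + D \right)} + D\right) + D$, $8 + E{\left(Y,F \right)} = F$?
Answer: $331542$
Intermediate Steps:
$E{\left(Y,F \right)} = -8 + F$
$W{\left(D,B \right)} = -8 + 4 D$ ($W{\left(D,B \right)} = \left(\left(-8 + \left(D + D\right)\right) + D\right) + D = \left(\left(-8 + 2 D\right) + D\right) + D = \left(-8 + 3 D\right) + D = -8 + 4 D$)
$R{\left(C,H \right)} = 3 - C H - C \left(-8 + 4 H\right)$ ($R{\left(C,H \right)} = 3 - \left(\left(-8 + 4 H\right) C + C H\right) = 3 - \left(C \left(-8 + 4 H\right) + C H\right) = 3 - \left(C H + C \left(-8 + 4 H\right)\right) = 3 - C H - C \left(-8 + 4 H\right)$)
$- R{\left(-465,-141 \right)} = - (3 + 8 \left(-465\right) - \left(-2325\right) \left(-141\right)) = - (3 - 3720 - 327825) = \left(-1\right) \left(-331542\right) = 331542$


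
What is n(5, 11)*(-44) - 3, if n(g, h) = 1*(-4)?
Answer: 173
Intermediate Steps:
n(g, h) = -4
n(5, 11)*(-44) - 3 = -4*(-44) - 3 = 176 - 3 = 173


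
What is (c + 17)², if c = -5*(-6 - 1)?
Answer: 2704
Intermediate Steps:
c = 35 (c = -5*(-7) = 35)
(c + 17)² = (35 + 17)² = 52² = 2704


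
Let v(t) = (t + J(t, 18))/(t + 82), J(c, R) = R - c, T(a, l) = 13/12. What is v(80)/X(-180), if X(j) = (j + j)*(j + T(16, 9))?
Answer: 1/579690 ≈ 1.7251e-6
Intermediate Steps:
T(a, l) = 13/12 (T(a, l) = 13*(1/12) = 13/12)
X(j) = 2*j*(13/12 + j) (X(j) = (j + j)*(j + 13/12) = (2*j)*(13/12 + j) = 2*j*(13/12 + j))
v(t) = 18/(82 + t) (v(t) = (t + (18 - t))/(t + 82) = 18/(82 + t))
v(80)/X(-180) = (18/(82 + 80))/(((⅙)*(-180)*(13 + 12*(-180)))) = (18/162)/(((⅙)*(-180)*(13 - 2160))) = (18*(1/162))/(((⅙)*(-180)*(-2147))) = (⅑)/64410 = (⅑)*(1/64410) = 1/579690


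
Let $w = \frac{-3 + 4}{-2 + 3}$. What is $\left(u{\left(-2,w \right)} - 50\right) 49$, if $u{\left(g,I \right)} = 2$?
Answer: $-2352$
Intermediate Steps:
$w = 1$ ($w = 1 \cdot 1^{-1} = 1 \cdot 1 = 1$)
$\left(u{\left(-2,w \right)} - 50\right) 49 = \left(2 - 50\right) 49 = \left(-48\right) 49 = -2352$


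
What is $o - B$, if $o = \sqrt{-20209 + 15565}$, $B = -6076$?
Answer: $6076 + 6 i \sqrt{129} \approx 6076.0 + 68.147 i$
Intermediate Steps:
$o = 6 i \sqrt{129}$ ($o = \sqrt{-4644} = 6 i \sqrt{129} \approx 68.147 i$)
$o - B = 6 i \sqrt{129} - -6076 = 6 i \sqrt{129} + 6076 = 6076 + 6 i \sqrt{129}$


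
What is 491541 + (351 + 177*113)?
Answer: 511893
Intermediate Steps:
491541 + (351 + 177*113) = 491541 + (351 + 20001) = 491541 + 20352 = 511893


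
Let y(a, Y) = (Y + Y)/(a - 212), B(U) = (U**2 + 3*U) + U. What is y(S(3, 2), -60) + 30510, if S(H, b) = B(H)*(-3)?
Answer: 1678074/55 ≈ 30510.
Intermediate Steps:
B(U) = U**2 + 4*U
S(H, b) = -3*H*(4 + H) (S(H, b) = (H*(4 + H))*(-3) = -3*H*(4 + H))
y(a, Y) = 2*Y/(-212 + a) (y(a, Y) = (2*Y)/(-212 + a) = 2*Y/(-212 + a))
y(S(3, 2), -60) + 30510 = 2*(-60)/(-212 - 3*3*(4 + 3)) + 30510 = 2*(-60)/(-212 - 3*3*7) + 30510 = 2*(-60)/(-212 - 63) + 30510 = 2*(-60)/(-275) + 30510 = 2*(-60)*(-1/275) + 30510 = 24/55 + 30510 = 1678074/55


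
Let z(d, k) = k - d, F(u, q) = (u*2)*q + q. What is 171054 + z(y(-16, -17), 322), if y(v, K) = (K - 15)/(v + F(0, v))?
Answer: 171375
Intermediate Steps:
F(u, q) = q + 2*q*u (F(u, q) = (2*u)*q + q = 2*q*u + q = q + 2*q*u)
y(v, K) = (-15 + K)/(2*v) (y(v, K) = (K - 15)/(v + v*(1 + 2*0)) = (-15 + K)/(v + v*(1 + 0)) = (-15 + K)/(v + v*1) = (-15 + K)/(v + v) = (-15 + K)/((2*v)) = (-15 + K)*(1/(2*v)) = (-15 + K)/(2*v))
171054 + z(y(-16, -17), 322) = 171054 + (322 - (-15 - 17)/(2*(-16))) = 171054 + (322 - (-1)*(-32)/(2*16)) = 171054 + (322 - 1*1) = 171054 + (322 - 1) = 171054 + 321 = 171375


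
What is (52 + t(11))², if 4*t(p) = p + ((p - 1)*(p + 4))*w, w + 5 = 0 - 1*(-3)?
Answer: 6561/16 ≈ 410.06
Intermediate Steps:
w = -2 (w = -5 + (0 - 1*(-3)) = -5 + (0 + 3) = -5 + 3 = -2)
t(p) = p/4 - (-1 + p)*(4 + p)/2 (t(p) = (p + ((p - 1)*(p + 4))*(-2))/4 = (p + ((-1 + p)*(4 + p))*(-2))/4 = (p - 2*(-1 + p)*(4 + p))/4 = p/4 - (-1 + p)*(4 + p)/2)
(52 + t(11))² = (52 + (2 - 5/4*11 - ½*11²))² = (52 + (2 - 55/4 - ½*121))² = (52 + (2 - 55/4 - 121/2))² = (52 - 289/4)² = (-81/4)² = 6561/16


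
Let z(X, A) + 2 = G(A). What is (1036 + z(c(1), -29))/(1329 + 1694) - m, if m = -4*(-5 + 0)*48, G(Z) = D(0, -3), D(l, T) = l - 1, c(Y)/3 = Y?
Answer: -2901047/3023 ≈ -959.66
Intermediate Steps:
c(Y) = 3*Y
D(l, T) = -1 + l
G(Z) = -1 (G(Z) = -1 + 0 = -1)
z(X, A) = -3 (z(X, A) = -2 - 1 = -3)
m = 960 (m = -4*(-5)*48 = 20*48 = 960)
(1036 + z(c(1), -29))/(1329 + 1694) - m = (1036 - 3)/(1329 + 1694) - 1*960 = 1033/3023 - 960 = -2901047/3023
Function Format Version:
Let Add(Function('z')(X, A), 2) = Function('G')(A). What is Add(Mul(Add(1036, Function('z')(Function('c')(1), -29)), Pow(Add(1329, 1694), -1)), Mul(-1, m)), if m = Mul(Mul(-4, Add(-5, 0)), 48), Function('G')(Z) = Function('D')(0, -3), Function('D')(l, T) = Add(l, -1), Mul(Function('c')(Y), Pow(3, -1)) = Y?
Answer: Rational(-2901047, 3023) ≈ -959.66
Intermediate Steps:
Function('c')(Y) = Mul(3, Y)
Function('D')(l, T) = Add(-1, l)
Function('G')(Z) = -1 (Function('G')(Z) = Add(-1, 0) = -1)
Function('z')(X, A) = -3 (Function('z')(X, A) = Add(-2, -1) = -3)
m = 960 (m = Mul(Mul(-4, -5), 48) = Mul(20, 48) = 960)
Add(Mul(Add(1036, Function('z')(Function('c')(1), -29)), Pow(Add(1329, 1694), -1)), Mul(-1, m)) = Add(Mul(Add(1036, -3), Pow(Add(1329, 1694), -1)), Mul(-1, 960)) = Add(Mul(1033, Pow(3023, -1)), -960) = Add(Mul(1033, Rational(1, 3023)), -960) = Add(Rational(1033, 3023), -960) = Rational(-2901047, 3023)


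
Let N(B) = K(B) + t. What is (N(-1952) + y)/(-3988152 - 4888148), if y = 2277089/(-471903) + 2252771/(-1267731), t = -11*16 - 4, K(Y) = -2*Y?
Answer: -37065308492101/88503525349268265 ≈ -0.00041880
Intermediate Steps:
t = -180 (t = -176 - 4 = -180)
N(B) = -180 - 2*B (N(B) = -2*B - 180 = -180 - 2*B)
y = -1316608569424/199415354031 (y = 2277089*(-1/471903) + 2252771*(-1/1267731) = -2277089/471903 - 2252771/1267731 = -1316608569424/199415354031 ≈ -6.6023)
(N(-1952) + y)/(-3988152 - 4888148) = ((-180 - 2*(-1952)) - 1316608569424/199415354031)/(-3988152 - 4888148) = ((-180 + 3904) - 1316608569424/199415354031)/(-8876300) = (3724 - 1316608569424/199415354031)*(-1/8876300) = (741306169842020/199415354031)*(-1/8876300) = -37065308492101/88503525349268265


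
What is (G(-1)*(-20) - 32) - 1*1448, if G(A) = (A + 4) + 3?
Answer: -1600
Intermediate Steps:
G(A) = 7 + A (G(A) = (4 + A) + 3 = 7 + A)
(G(-1)*(-20) - 32) - 1*1448 = ((7 - 1)*(-20) - 32) - 1*1448 = (6*(-20) - 32) - 1448 = (-120 - 32) - 1448 = -152 - 1448 = -1600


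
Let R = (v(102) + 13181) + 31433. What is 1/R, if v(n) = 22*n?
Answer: 1/46858 ≈ 2.1341e-5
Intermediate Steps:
R = 46858 (R = (22*102 + 13181) + 31433 = (2244 + 13181) + 31433 = 15425 + 31433 = 46858)
1/R = 1/46858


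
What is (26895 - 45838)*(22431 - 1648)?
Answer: -393692369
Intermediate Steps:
(26895 - 45838)*(22431 - 1648) = -18943*20783 = -393692369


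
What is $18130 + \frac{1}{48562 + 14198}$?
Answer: $\frac{1137838801}{62760} \approx 18130.0$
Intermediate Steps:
$18130 + \frac{1}{48562 + 14198} = 18130 + \frac{1}{62760} = \frac{1137838801}{62760}$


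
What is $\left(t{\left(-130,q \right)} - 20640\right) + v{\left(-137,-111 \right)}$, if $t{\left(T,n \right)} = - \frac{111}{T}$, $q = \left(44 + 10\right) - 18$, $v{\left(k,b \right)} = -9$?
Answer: $- \frac{2684259}{130} \approx -20648.0$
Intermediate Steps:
$q = 36$ ($q = 54 - 18 = 36$)
$\left(t{\left(-130,q \right)} - 20640\right) + v{\left(-137,-111 \right)} = \left(- \frac{111}{-130} - 20640\right) - 9 = \left(\left(-111\right) \left(- \frac{1}{130}\right) - 20640\right) - 9 = \left(\frac{111}{130} - 20640\right) - 9 = - \frac{2683089}{130} - 9 = - \frac{2684259}{130}$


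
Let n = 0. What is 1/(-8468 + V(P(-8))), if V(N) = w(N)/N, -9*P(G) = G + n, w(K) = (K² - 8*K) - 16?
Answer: -9/76438 ≈ -0.00011774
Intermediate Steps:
w(K) = -16 + K² - 8*K
P(G) = -G/9 (P(G) = -(G + 0)/9 = -G/9)
V(N) = (-16 + N² - 8*N)/N
1/(-8468 + V(P(-8))) = 1/(-8468 + (-8 - ⅑*(-8) - 16/((-⅑*(-8))))) = 1/(-8468 + (-8 + 8/9 - 16/8/9)) = 1/(-8468 + (-8 + 8/9 - 16*9/8)) = 1/(-8468 + (-8 + 8/9 - 18)) = 1/(-8468 - 226/9) = 1/(-76438/9) = -9/76438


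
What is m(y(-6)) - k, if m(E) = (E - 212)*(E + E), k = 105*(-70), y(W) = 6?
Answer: 4878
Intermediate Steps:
k = -7350
m(E) = 2*E*(-212 + E) (m(E) = (-212 + E)*(2*E) = 2*E*(-212 + E))
m(y(-6)) - k = 2*6*(-212 + 6) - 1*(-7350) = 2*6*(-206) + 7350 = -2472 + 7350 = 4878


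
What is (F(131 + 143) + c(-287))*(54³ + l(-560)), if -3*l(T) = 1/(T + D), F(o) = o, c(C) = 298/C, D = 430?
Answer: 481093468474/11193 ≈ 4.2982e+7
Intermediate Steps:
l(T) = -1/(3*(430 + T)) (l(T) = -1/(3*(T + 430)) = -1/(3*(430 + T)))
(F(131 + 143) + c(-287))*(54³ + l(-560)) = ((131 + 143) + 298/(-287))*(54³ - 1/(1290 + 3*(-560))) = (274 + 298*(-1/287))*(157464 - 1/(1290 - 1680)) = (274 - 298/287)*(157464 - 1/(-390)) = 78340*(157464 - 1*(-1/390))/287 = 78340*(157464 + 1/390)/287 = (78340/287)*(61410961/390) = 481093468474/11193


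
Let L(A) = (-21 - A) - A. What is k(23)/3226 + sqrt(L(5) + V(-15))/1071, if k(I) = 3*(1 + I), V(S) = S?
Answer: 36/1613 + I*sqrt(46)/1071 ≈ 0.022319 + 0.0063327*I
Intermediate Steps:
L(A) = -21 - 2*A
k(I) = 3 + 3*I
k(23)/3226 + sqrt(L(5) + V(-15))/1071 = (3 + 3*23)/3226 + sqrt((-21 - 2*5) - 15)/1071 = (3 + 69)*(1/3226) + sqrt((-21 - 10) - 15)*(1/1071) = 72*(1/3226) + sqrt(-31 - 15)*(1/1071) = 36/1613 + sqrt(-46)*(1/1071) = 36/1613 + (I*sqrt(46))*(1/1071) = 36/1613 + I*sqrt(46)/1071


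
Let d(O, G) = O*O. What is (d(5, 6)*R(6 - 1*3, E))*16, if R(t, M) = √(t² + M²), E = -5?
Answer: 400*√34 ≈ 2332.4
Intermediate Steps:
d(O, G) = O²
R(t, M) = √(M² + t²)
(d(5, 6)*R(6 - 1*3, E))*16 = (5²*√((-5)² + (6 - 1*3)²))*16 = (25*√(25 + (6 - 3)²))*16 = (25*√(25 + 3²))*16 = (25*√(25 + 9))*16 = (25*√34)*16 = 400*√34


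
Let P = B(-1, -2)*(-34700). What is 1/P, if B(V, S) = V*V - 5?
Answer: 1/138800 ≈ 7.2046e-6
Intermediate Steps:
B(V, S) = -5 + V**2 (B(V, S) = V**2 - 5 = -5 + V**2)
P = 138800 (P = (-5 + (-1)**2)*(-34700) = (-5 + 1)*(-34700) = -4*(-34700) = 138800)
1/P = 1/138800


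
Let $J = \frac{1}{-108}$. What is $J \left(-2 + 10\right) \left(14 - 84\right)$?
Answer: $\frac{140}{27} \approx 5.1852$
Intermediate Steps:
$J = - \frac{1}{108} \approx -0.0092593$
$J \left(-2 + 10\right) \left(14 - 84\right) = - \frac{\left(-2 + 10\right) \left(14 - 84\right)}{108} = - \frac{8 \left(-70\right)}{108} = \left(- \frac{1}{108}\right) \left(-560\right) = \frac{140}{27}$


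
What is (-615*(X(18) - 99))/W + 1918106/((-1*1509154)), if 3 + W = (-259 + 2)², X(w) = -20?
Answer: -8117896693/49836792542 ≈ -0.16289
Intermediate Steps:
W = 66046 (W = -3 + (-259 + 2)² = -3 + (-257)² = -3 + 66049 = 66046)
(-615*(X(18) - 99))/W + 1918106/((-1*1509154)) = -615*(-20 - 99)/66046 + 1918106/((-1*1509154)) = -615*(-119)*(1/66046) + 1918106/(-1509154) = 73185*(1/66046) + 1918106*(-1/1509154) = 73185/66046 - 959053/754577 = -8117896693/49836792542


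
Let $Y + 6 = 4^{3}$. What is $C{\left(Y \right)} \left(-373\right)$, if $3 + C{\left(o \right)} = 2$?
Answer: $373$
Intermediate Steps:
$Y = 58$ ($Y = -6 + 4^{3} = -6 + 64 = 58$)
$C{\left(o \right)} = -1$ ($C{\left(o \right)} = -3 + 2 = -1$)
$C{\left(Y \right)} \left(-373\right) = \left(-1\right) \left(-373\right) = 373$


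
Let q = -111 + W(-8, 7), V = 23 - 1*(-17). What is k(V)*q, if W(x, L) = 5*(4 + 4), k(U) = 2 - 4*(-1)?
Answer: -426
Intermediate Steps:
V = 40 (V = 23 + 17 = 40)
k(U) = 6 (k(U) = 2 + 4 = 6)
W(x, L) = 40 (W(x, L) = 5*8 = 40)
q = -71 (q = -111 + 40 = -71)
k(V)*q = 6*(-71) = -426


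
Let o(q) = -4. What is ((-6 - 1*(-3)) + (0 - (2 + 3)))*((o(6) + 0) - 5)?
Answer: 72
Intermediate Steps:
((-6 - 1*(-3)) + (0 - (2 + 3)))*((o(6) + 0) - 5) = ((-6 - 1*(-3)) + (0 - (2 + 3)))*((-4 + 0) - 5) = ((-6 + 3) + (0 - 1*5))*(-4 - 5) = (-3 + (0 - 5))*(-9) = (-3 - 5)*(-9) = -8*(-9) = 72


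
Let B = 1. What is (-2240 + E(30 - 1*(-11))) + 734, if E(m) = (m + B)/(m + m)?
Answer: -61725/41 ≈ -1505.5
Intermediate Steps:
E(m) = (1 + m)/(2*m) (E(m) = (m + 1)/(m + m) = (1 + m)/((2*m)) = (1 + m)*(1/(2*m)) = (1 + m)/(2*m))
(-2240 + E(30 - 1*(-11))) + 734 = (-2240 + (1 + (30 - 1*(-11)))/(2*(30 - 1*(-11)))) + 734 = (-2240 + (1 + (30 + 11))/(2*(30 + 11))) + 734 = (-2240 + (1/2)*(1 + 41)/41) + 734 = (-2240 + (1/2)*(1/41)*42) + 734 = (-2240 + 21/41) + 734 = -91819/41 + 734 = -61725/41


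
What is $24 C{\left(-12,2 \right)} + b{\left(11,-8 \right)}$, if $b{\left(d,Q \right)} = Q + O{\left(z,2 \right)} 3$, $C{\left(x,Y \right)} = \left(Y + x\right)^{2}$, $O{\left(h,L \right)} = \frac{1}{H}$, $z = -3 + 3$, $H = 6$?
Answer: $\frac{4785}{2} \approx 2392.5$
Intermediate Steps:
$z = 0$
$O{\left(h,L \right)} = \frac{1}{6}$
$b{\left(d,Q \right)} = \frac{1}{2} + Q$ ($b{\left(d,Q \right)} = Q + \frac{1}{6} \cdot 3 = Q + \frac{1}{2} = \frac{1}{2} + Q$)
$24 C{\left(-12,2 \right)} + b{\left(11,-8 \right)} = 24 \left(2 - 12\right)^{2} + \left(\frac{1}{2} - 8\right) = 24 \left(-10\right)^{2} - \frac{15}{2} = 24 \cdot 100 - \frac{15}{2} = 2400 - \frac{15}{2} = \frac{4785}{2}$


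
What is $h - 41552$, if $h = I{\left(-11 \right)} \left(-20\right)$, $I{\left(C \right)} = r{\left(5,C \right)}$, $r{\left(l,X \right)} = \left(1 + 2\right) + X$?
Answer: $-41392$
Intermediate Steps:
$r{\left(l,X \right)} = 3 + X$
$I{\left(C \right)} = 3 + C$
$h = 160$ ($h = \left(3 - 11\right) \left(-20\right) = \left(-8\right) \left(-20\right) = 160$)
$h - 41552 = 160 - 41552 = -41392$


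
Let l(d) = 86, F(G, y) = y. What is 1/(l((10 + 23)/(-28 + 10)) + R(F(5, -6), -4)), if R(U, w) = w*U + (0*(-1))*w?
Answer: 1/110 ≈ 0.0090909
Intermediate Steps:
R(U, w) = U*w (R(U, w) = U*w + 0*w = U*w + 0 = U*w)
1/(l((10 + 23)/(-28 + 10)) + R(F(5, -6), -4)) = 1/(86 - 6*(-4)) = 1/(86 + 24) = 1/110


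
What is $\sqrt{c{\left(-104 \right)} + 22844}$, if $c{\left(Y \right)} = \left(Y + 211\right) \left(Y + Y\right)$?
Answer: $14 \sqrt{3} \approx 24.249$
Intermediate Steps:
$c{\left(Y \right)} = 2 Y \left(211 + Y\right)$ ($c{\left(Y \right)} = \left(211 + Y\right) 2 Y = 2 Y \left(211 + Y\right)$)
$\sqrt{c{\left(-104 \right)} + 22844} = \sqrt{2 \left(-104\right) \left(211 - 104\right) + 22844} = \sqrt{2 \left(-104\right) 107 + 22844} = \sqrt{-22256 + 22844} = \sqrt{588} = 14 \sqrt{3}$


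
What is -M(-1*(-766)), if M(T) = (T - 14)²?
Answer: -565504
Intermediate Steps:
M(T) = (-14 + T)²
-M(-1*(-766)) = -(-14 - 1*(-766))² = -(-14 + 766)² = -1*752² = -1*565504 = -565504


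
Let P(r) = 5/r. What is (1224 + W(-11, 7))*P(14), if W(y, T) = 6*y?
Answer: 2895/7 ≈ 413.57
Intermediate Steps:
(1224 + W(-11, 7))*P(14) = (1224 + 6*(-11))*(5/14) = (1224 - 66)*(5*(1/14)) = 1158*(5/14) = 2895/7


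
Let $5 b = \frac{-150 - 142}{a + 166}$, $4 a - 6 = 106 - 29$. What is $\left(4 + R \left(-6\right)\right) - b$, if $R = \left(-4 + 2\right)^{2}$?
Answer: $- \frac{73532}{3735} \approx -19.687$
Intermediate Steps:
$a = \frac{83}{4}$ ($a = \frac{3}{2} + \frac{106 - 29}{4} = \frac{3}{2} + \frac{1}{4} \cdot 77 = \frac{3}{2} + \frac{77}{4} = \frac{83}{4} \approx 20.75$)
$R = 4$ ($R = \left(-2\right)^{2} = 4$)
$b = - \frac{1168}{3735}$ ($b = \frac{\left(-150 - 142\right) \frac{1}{\frac{83}{4} + 166}}{5} = \frac{\left(-292\right) \frac{1}{\frac{747}{4}}}{5} = \frac{\left(-292\right) \frac{4}{747}}{5} = \frac{1}{5} \left(- \frac{1168}{747}\right) = - \frac{1168}{3735} \approx -0.31272$)
$\left(4 + R \left(-6\right)\right) - b = \left(4 + 4 \left(-6\right)\right) - - \frac{1168}{3735} = \left(4 - 24\right) + \frac{1168}{3735} = -20 + \frac{1168}{3735} = - \frac{73532}{3735}$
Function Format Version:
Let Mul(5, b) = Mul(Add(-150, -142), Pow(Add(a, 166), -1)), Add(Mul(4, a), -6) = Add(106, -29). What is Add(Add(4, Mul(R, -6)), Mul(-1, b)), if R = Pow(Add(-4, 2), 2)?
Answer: Rational(-73532, 3735) ≈ -19.687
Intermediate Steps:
a = Rational(83, 4) (a = Add(Rational(3, 2), Mul(Rational(1, 4), Add(106, -29))) = Add(Rational(3, 2), Mul(Rational(1, 4), 77)) = Add(Rational(3, 2), Rational(77, 4)) = Rational(83, 4) ≈ 20.750)
R = 4 (R = Pow(-2, 2) = 4)
b = Rational(-1168, 3735) (b = Mul(Rational(1, 5), Mul(Add(-150, -142), Pow(Add(Rational(83, 4), 166), -1))) = Mul(Rational(1, 5), Mul(-292, Pow(Rational(747, 4), -1))) = Mul(Rational(1, 5), Mul(-292, Rational(4, 747))) = Mul(Rational(1, 5), Rational(-1168, 747)) = Rational(-1168, 3735) ≈ -0.31272)
Add(Add(4, Mul(R, -6)), Mul(-1, b)) = Add(Add(4, Mul(4, -6)), Mul(-1, Rational(-1168, 3735))) = Add(Add(4, -24), Rational(1168, 3735)) = Add(-20, Rational(1168, 3735)) = Rational(-73532, 3735)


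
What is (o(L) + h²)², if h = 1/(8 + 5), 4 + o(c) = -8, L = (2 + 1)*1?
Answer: 4108729/28561 ≈ 143.86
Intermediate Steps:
L = 3 (L = 3*1 = 3)
o(c) = -12 (o(c) = -4 - 8 = -12)
h = 1/13 ≈ 0.076923
(o(L) + h²)² = (-12 + (1/13)²)² = (-12 + 1/169)² = (-2027/169)² = 4108729/28561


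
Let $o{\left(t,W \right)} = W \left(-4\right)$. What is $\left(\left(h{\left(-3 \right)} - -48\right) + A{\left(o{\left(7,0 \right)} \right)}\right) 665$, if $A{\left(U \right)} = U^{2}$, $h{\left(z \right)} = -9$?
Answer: $25935$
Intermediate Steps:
$o{\left(t,W \right)} = - 4 W$
$\left(\left(h{\left(-3 \right)} - -48\right) + A{\left(o{\left(7,0 \right)} \right)}\right) 665 = \left(\left(-9 - -48\right) + \left(\left(-4\right) 0\right)^{2}\right) 665 = \left(\left(-9 + 48\right) + 0^{2}\right) 665 = \left(39 + 0\right) 665 = 39 \cdot 665 = 25935$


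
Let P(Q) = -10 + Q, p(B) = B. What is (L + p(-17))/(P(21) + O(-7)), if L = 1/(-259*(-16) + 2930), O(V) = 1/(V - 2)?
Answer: -120257/77028 ≈ -1.5612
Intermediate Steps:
O(V) = 1/(-2 + V)
L = 1/7074 (L = 1/(4144 + 2930) = 1/7074 ≈ 0.00014136)
(L + p(-17))/(P(21) + O(-7)) = (1/7074 - 17)/((-10 + 21) + 1/(-2 - 7)) = -120257/(7074*(11 + 1/(-9))) = -120257/(7074*(11 - ⅑)) = -120257/(7074*98/9) = -120257/7074*9/98 = -120257/77028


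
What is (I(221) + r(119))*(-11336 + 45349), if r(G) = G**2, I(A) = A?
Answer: 489174966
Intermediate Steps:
(I(221) + r(119))*(-11336 + 45349) = (221 + 119**2)*(-11336 + 45349) = (221 + 14161)*34013 = 14382*34013 = 489174966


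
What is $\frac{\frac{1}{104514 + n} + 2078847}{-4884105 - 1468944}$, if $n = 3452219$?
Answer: $- \frac{7393903726852}{22596099028917} \approx -0.32722$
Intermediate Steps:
$\frac{\frac{1}{104514 + n} + 2078847}{-4884105 - 1468944} = \frac{\frac{1}{104514 + 3452219} + 2078847}{-4884105 - 1468944} = \frac{\frac{1}{3556733} + 2078847}{-6353049} = \left(\frac{1}{3556733} + 2078847\right) \left(- \frac{1}{6353049}\right) = \frac{7393903726852}{3556733} \left(- \frac{1}{6353049}\right) = - \frac{7393903726852}{22596099028917}$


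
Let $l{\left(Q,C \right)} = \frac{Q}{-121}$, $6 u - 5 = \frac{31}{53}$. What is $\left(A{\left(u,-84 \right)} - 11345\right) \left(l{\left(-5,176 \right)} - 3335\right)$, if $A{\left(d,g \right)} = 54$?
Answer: $\frac{4556257230}{121} \approx 3.7655 \cdot 10^{7}$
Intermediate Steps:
$u = \frac{148}{159}$ ($u = \frac{5}{6} + \frac{31 \cdot \frac{1}{53}}{6} = \frac{5}{6} + \frac{1}{6} \cdot \frac{31}{53} = \frac{5}{6} + \frac{31}{318} = \frac{148}{159} \approx 0.93082$)
$l{\left(Q,C \right)} = - \frac{Q}{121}$ ($l{\left(Q,C \right)} = Q \left(- \frac{1}{121}\right) = - \frac{Q}{121}$)
$\left(A{\left(u,-84 \right)} - 11345\right) \left(l{\left(-5,176 \right)} - 3335\right) = \left(54 - 11345\right) \left(\left(- \frac{1}{121}\right) \left(-5\right) - 3335\right) = - 11291 \left(\frac{5}{121} - 3335\right) = \left(-11291\right) \left(- \frac{403530}{121}\right) = \frac{4556257230}{121}$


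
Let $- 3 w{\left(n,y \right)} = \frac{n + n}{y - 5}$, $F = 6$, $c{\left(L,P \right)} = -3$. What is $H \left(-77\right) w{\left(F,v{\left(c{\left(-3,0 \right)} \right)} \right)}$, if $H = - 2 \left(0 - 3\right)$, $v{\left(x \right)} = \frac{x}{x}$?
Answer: $-462$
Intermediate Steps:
$v{\left(x \right)} = 1$
$w{\left(n,y \right)} = - \frac{2 n}{3 \left(-5 + y\right)}$ ($w{\left(n,y \right)} = - \frac{\left(n + n\right) \frac{1}{y - 5}}{3} = - \frac{2 n \frac{1}{-5 + y}}{3} = - \frac{2 n}{3 \left(-5 + y\right)}$)
$H = 6$ ($H = \left(-2\right) \left(-3\right) = 6$)
$H \left(-77\right) w{\left(F,v{\left(c{\left(-3,0 \right)} \right)} \right)} = 6 \left(-77\right) \left(\left(-2\right) 6 \frac{1}{-15 + 3 \cdot 1}\right) = - 462 \left(\left(-2\right) 6 \frac{1}{-15 + 3}\right) = - 462 \left(\left(-2\right) 6 \frac{1}{-12}\right) = - 462 \left(\left(-2\right) 6 \left(- \frac{1}{12}\right)\right) = \left(-462\right) 1 = -462$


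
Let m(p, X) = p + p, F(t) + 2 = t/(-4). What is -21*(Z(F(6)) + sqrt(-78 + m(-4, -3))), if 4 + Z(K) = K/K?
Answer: 63 - 21*I*sqrt(86) ≈ 63.0 - 194.75*I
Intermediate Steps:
F(t) = -2 - t/4 (F(t) = -2 + t/(-4) = -2 + t*(-1/4) = -2 - t/4)
m(p, X) = 2*p
Z(K) = -3 (Z(K) = -4 + K/K = -4 + 1 = -3)
-21*(Z(F(6)) + sqrt(-78 + m(-4, -3))) = -21*(-3 + sqrt(-78 + 2*(-4))) = -21*(-3 + sqrt(-78 - 8)) = -21*(-3 + sqrt(-86)) = -21*(-3 + I*sqrt(86)) = 63 - 21*I*sqrt(86)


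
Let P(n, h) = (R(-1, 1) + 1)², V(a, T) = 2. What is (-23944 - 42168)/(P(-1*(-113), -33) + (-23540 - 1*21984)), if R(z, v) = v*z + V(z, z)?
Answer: 4132/2845 ≈ 1.4524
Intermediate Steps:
R(z, v) = 2 + v*z (R(z, v) = v*z + 2 = 2 + v*z)
P(n, h) = 4 (P(n, h) = ((2 + 1*(-1)) + 1)² = ((2 - 1) + 1)² = (1 + 1)² = 2² = 4)
(-23944 - 42168)/(P(-1*(-113), -33) + (-23540 - 1*21984)) = (-23944 - 42168)/(4 + (-23540 - 1*21984)) = -66112/(4 + (-23540 - 21984)) = -66112/(4 - 45524) = -66112/(-45520) = -66112*(-1/45520) = 4132/2845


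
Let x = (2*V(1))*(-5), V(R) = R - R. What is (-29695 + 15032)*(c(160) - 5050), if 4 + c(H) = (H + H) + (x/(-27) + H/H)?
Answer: 69399979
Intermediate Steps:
V(R) = 0
x = 0 (x = (2*0)*(-5) = 0*(-5) = 0)
c(H) = -3 + 2*H (c(H) = -4 + ((H + H) + (0/(-27) + H/H)) = -4 + (2*H + (0*(-1/27) + 1)) = -4 + (2*H + (0 + 1)) = -4 + (2*H + 1) = -4 + (1 + 2*H) = -3 + 2*H)
(-29695 + 15032)*(c(160) - 5050) = (-29695 + 15032)*((-3 + 2*160) - 5050) = -14663*((-3 + 320) - 5050) = -14663*(317 - 5050) = -14663*(-4733) = 69399979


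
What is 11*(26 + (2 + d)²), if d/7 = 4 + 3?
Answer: 28897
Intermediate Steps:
d = 49 (d = 7*(4 + 3) = 7*7 = 49)
11*(26 + (2 + d)²) = 11*(26 + (2 + 49)²) = 11*(26 + 51²) = 11*(26 + 2601) = 11*2627 = 28897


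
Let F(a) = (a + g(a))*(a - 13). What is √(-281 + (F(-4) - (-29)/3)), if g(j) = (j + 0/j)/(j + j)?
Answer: I*√7626/6 ≈ 14.554*I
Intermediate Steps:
g(j) = ½ (g(j) = (j + 0)/((2*j)) = j*(1/(2*j)) = ½)
F(a) = (½ + a)*(-13 + a) (F(a) = (a + ½)*(a - 13) = (½ + a)*(-13 + a))
√(-281 + (F(-4) - (-29)/3)) = √(-281 + ((-13/2 + (-4)² - 25/2*(-4)) - (-29)/3)) = √(-281 + ((-13/2 + 16 + 50) - (-29)/3)) = √(-281 + (119/2 - 1*(-29/3))) = √(-281 + (119/2 + 29/3)) = √(-281 + 415/6) = √(-1271/6) = I*√7626/6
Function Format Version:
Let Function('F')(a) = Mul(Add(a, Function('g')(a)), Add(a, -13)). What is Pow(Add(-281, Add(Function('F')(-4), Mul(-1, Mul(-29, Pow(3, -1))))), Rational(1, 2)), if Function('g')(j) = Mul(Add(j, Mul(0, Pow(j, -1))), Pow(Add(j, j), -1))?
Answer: Mul(Rational(1, 6), I, Pow(7626, Rational(1, 2))) ≈ Mul(14.554, I)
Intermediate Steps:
Function('g')(j) = Rational(1, 2) (Function('g')(j) = Mul(Add(j, 0), Pow(Mul(2, j), -1)) = Mul(j, Mul(Rational(1, 2), Pow(j, -1))) = Rational(1, 2))
Function('F')(a) = Mul(Add(Rational(1, 2), a), Add(-13, a)) (Function('F')(a) = Mul(Add(a, Rational(1, 2)), Add(a, -13)) = Mul(Add(Rational(1, 2), a), Add(-13, a)))
Pow(Add(-281, Add(Function('F')(-4), Mul(-1, Mul(-29, Pow(3, -1))))), Rational(1, 2)) = Pow(Add(-281, Add(Add(Rational(-13, 2), Pow(-4, 2), Mul(Rational(-25, 2), -4)), Mul(-1, Mul(-29, Pow(3, -1))))), Rational(1, 2)) = Pow(Add(-281, Add(Add(Rational(-13, 2), 16, 50), Mul(-1, Mul(-29, Rational(1, 3))))), Rational(1, 2)) = Pow(Add(-281, Add(Rational(119, 2), Mul(-1, Rational(-29, 3)))), Rational(1, 2)) = Pow(Add(-281, Add(Rational(119, 2), Rational(29, 3))), Rational(1, 2)) = Pow(Add(-281, Rational(415, 6)), Rational(1, 2)) = Pow(Rational(-1271, 6), Rational(1, 2)) = Mul(Rational(1, 6), I, Pow(7626, Rational(1, 2)))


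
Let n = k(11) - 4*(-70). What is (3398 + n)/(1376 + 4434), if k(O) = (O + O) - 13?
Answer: 3687/5810 ≈ 0.63460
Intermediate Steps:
k(O) = -13 + 2*O (k(O) = 2*O - 13 = -13 + 2*O)
n = 289 (n = (-13 + 2*11) - 4*(-70) = (-13 + 22) + 280 = 9 + 280 = 289)
(3398 + n)/(1376 + 4434) = (3398 + 289)/(1376 + 4434) = 3687/5810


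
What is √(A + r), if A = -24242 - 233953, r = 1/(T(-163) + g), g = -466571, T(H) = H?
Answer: I*√56245360625732154/466734 ≈ 508.13*I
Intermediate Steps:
r = -1/466734 (r = 1/(-163 - 466571) = 1/(-466734) = -1/466734 ≈ -2.1425e-6)
A = -258195
√(A + r) = √(-258195 - 1/466734) = √(-120508385131/466734) = I*√56245360625732154/466734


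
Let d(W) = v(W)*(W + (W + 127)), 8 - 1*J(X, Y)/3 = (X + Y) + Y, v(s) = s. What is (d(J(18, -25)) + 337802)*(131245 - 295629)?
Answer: -62768715328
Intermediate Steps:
J(X, Y) = 24 - 6*Y - 3*X (J(X, Y) = 24 - 3*((X + Y) + Y) = 24 - 3*(X + 2*Y) = 24 + (-6*Y - 3*X) = 24 - 6*Y - 3*X)
d(W) = W*(127 + 2*W) (d(W) = W*(W + (W + 127)) = W*(W + (127 + W)) = W*(127 + 2*W))
(d(J(18, -25)) + 337802)*(131245 - 295629) = ((24 - 6*(-25) - 3*18)*(127 + 2*(24 - 6*(-25) - 3*18)) + 337802)*(131245 - 295629) = ((24 + 150 - 54)*(127 + 2*(24 + 150 - 54)) + 337802)*(-164384) = (120*(127 + 2*120) + 337802)*(-164384) = (120*(127 + 240) + 337802)*(-164384) = (120*367 + 337802)*(-164384) = (44040 + 337802)*(-164384) = 381842*(-164384) = -62768715328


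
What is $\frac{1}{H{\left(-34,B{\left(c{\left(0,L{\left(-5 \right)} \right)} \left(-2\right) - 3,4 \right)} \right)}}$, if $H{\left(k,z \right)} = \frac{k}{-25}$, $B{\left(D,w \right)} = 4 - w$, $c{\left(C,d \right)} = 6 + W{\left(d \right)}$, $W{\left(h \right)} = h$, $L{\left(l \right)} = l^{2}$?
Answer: $\frac{25}{34} \approx 0.73529$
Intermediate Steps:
$c{\left(C,d \right)} = 6 + d$
$H{\left(k,z \right)} = - \frac{k}{25}$ ($H{\left(k,z \right)} = k \left(- \frac{1}{25}\right) = - \frac{k}{25}$)
$\frac{1}{H{\left(-34,B{\left(c{\left(0,L{\left(-5 \right)} \right)} \left(-2\right) - 3,4 \right)} \right)}} = \frac{1}{\left(- \frac{1}{25}\right) \left(-34\right)} = \frac{1}{\frac{34}{25}} = \frac{25}{34}$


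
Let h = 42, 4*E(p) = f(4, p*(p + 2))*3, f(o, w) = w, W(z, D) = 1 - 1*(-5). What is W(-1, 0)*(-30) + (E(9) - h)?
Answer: -591/4 ≈ -147.75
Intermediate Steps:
W(z, D) = 6 (W(z, D) = 1 + 5 = 6)
E(p) = 3*p*(2 + p)/4 (E(p) = ((p*(p + 2))*3)/4 = ((p*(2 + p))*3)/4 = (3*p*(2 + p))/4 = 3*p*(2 + p)/4)
W(-1, 0)*(-30) + (E(9) - h) = 6*(-30) + ((¾)*9*(2 + 9) - 1*42) = -180 + ((¾)*9*11 - 42) = -180 + (297/4 - 42) = -180 + 129/4 = -591/4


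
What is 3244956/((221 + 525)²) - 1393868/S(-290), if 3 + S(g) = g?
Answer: 194165153999/40764797 ≈ 4763.1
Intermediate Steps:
S(g) = -3 + g
3244956/((221 + 525)²) - 1393868/S(-290) = 3244956/((221 + 525)²) - 1393868/(-3 - 290) = 3244956/(746²) - 1393868/(-293) = 3244956/556516 - 1393868*(-1/293) = 3244956*(1/556516) + 1393868/293 = 811239/139129 + 1393868/293 = 194165153999/40764797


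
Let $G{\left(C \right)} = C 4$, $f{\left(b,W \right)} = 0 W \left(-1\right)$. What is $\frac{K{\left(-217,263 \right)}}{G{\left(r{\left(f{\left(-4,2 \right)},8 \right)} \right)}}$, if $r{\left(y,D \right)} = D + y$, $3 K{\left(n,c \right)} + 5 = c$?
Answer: $\frac{43}{16} \approx 2.6875$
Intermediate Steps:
$f{\left(b,W \right)} = 0$ ($f{\left(b,W \right)} = 0 \left(-1\right) = 0$)
$K{\left(n,c \right)} = - \frac{5}{3} + \frac{c}{3}$
$G{\left(C \right)} = 4 C$
$\frac{K{\left(-217,263 \right)}}{G{\left(r{\left(f{\left(-4,2 \right)},8 \right)} \right)}} = \frac{- \frac{5}{3} + \frac{1}{3} \cdot 263}{4 \left(8 + 0\right)} = \frac{- \frac{5}{3} + \frac{263}{3}}{4 \cdot 8} = \frac{86}{32} = 86 \cdot \frac{1}{32} = \frac{43}{16}$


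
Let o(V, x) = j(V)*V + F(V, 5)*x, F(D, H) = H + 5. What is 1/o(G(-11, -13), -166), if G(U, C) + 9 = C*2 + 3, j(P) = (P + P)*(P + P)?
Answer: -1/132732 ≈ -7.5340e-6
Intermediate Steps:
j(P) = 4*P² (j(P) = (2*P)*(2*P) = 4*P²)
F(D, H) = 5 + H
G(U, C) = -6 + 2*C (G(U, C) = -9 + (C*2 + 3) = -9 + (2*C + 3) = -9 + (3 + 2*C) = -6 + 2*C)
o(V, x) = 4*V³ + 10*x (o(V, x) = (4*V²)*V + (5 + 5)*x = 4*V³ + 10*x)
1/o(G(-11, -13), -166) = 1/(4*(-6 + 2*(-13))³ + 10*(-166)) = 1/(4*(-6 - 26)³ - 1660) = 1/(4*(-32)³ - 1660) = 1/(4*(-32768) - 1660) = 1/(-131072 - 1660) = 1/(-132732) = -1/132732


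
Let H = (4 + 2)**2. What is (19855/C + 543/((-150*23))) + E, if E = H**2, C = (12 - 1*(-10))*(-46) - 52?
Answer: 41125257/32200 ≈ 1277.2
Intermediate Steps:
C = -1064 (C = (12 + 10)*(-46) - 52 = 22*(-46) - 52 = -1012 - 52 = -1064)
H = 36 (H = 6**2 = 36)
E = 1296 (E = 36**2 = 1296)
(19855/C + 543/((-150*23))) + E = (19855/(-1064) + 543/((-150*23))) + 1296 = (19855*(-1/1064) + 543/(-3450)) + 1296 = (-1045/56 + 543*(-1/3450)) + 1296 = (-1045/56 - 181/1150) + 1296 = -605943/32200 + 1296 = 41125257/32200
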